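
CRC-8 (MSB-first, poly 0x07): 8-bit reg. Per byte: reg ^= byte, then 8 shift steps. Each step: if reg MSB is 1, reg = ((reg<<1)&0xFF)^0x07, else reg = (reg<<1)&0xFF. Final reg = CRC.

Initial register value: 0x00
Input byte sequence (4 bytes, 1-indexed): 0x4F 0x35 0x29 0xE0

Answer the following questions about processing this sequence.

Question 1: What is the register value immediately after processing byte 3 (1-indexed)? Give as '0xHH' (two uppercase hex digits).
After byte 1 (0x4F): reg=0xEA
After byte 2 (0x35): reg=0x13
After byte 3 (0x29): reg=0xA6

Answer: 0xA6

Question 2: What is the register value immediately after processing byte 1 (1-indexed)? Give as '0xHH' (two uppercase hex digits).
Answer: 0xEA

Derivation:
After byte 1 (0x4F): reg=0xEA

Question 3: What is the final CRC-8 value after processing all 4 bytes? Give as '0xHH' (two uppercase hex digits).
Answer: 0xD5

Derivation:
After byte 1 (0x4F): reg=0xEA
After byte 2 (0x35): reg=0x13
After byte 3 (0x29): reg=0xA6
After byte 4 (0xE0): reg=0xD5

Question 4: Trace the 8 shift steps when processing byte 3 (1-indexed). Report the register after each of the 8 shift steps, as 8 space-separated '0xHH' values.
Answer: 0x74 0xE8 0xD7 0xA9 0x55 0xAA 0x53 0xA6

Derivation:
After byte 1 (0x4F): reg=0xEA
After byte 2 (0x35): reg=0x13
Register before byte 3: 0x13
After XOR with byte 0x29: 0x3A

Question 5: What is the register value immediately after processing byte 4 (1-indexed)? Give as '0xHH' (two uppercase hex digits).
After byte 1 (0x4F): reg=0xEA
After byte 2 (0x35): reg=0x13
After byte 3 (0x29): reg=0xA6
After byte 4 (0xE0): reg=0xD5

Answer: 0xD5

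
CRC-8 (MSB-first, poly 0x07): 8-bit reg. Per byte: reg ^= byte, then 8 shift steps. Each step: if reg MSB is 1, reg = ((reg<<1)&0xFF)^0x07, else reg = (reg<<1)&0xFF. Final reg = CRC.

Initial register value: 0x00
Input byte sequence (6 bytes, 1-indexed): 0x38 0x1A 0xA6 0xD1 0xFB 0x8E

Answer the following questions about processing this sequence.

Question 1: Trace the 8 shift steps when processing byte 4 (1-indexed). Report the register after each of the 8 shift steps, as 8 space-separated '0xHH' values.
After byte 1 (0x38): reg=0xA8
After byte 2 (0x1A): reg=0x17
After byte 3 (0xA6): reg=0x1E
Register before byte 4: 0x1E
After XOR with byte 0xD1: 0xCF

Answer: 0x99 0x35 0x6A 0xD4 0xAF 0x59 0xB2 0x63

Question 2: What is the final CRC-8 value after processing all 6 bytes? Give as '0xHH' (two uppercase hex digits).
After byte 1 (0x38): reg=0xA8
After byte 2 (0x1A): reg=0x17
After byte 3 (0xA6): reg=0x1E
After byte 4 (0xD1): reg=0x63
After byte 5 (0xFB): reg=0xC1
After byte 6 (0x8E): reg=0xEA

Answer: 0xEA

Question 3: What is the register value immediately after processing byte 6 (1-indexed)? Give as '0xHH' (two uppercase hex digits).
Answer: 0xEA

Derivation:
After byte 1 (0x38): reg=0xA8
After byte 2 (0x1A): reg=0x17
After byte 3 (0xA6): reg=0x1E
After byte 4 (0xD1): reg=0x63
After byte 5 (0xFB): reg=0xC1
After byte 6 (0x8E): reg=0xEA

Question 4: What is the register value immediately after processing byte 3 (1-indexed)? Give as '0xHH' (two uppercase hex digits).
Answer: 0x1E

Derivation:
After byte 1 (0x38): reg=0xA8
After byte 2 (0x1A): reg=0x17
After byte 3 (0xA6): reg=0x1E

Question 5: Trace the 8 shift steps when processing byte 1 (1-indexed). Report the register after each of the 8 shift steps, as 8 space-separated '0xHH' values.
Register before byte 1: 0x00
After XOR with byte 0x38: 0x38

Answer: 0x70 0xE0 0xC7 0x89 0x15 0x2A 0x54 0xA8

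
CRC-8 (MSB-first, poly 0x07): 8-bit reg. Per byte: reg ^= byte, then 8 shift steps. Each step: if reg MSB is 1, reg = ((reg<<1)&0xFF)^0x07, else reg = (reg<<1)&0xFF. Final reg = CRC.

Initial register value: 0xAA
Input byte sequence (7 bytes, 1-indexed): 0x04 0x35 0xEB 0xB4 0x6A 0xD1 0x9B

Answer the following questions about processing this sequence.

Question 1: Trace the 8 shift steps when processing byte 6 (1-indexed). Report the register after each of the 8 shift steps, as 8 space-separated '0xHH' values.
Answer: 0x79 0xF2 0xE3 0xC1 0x85 0x0D 0x1A 0x34

Derivation:
After byte 1 (0x04): reg=0x43
After byte 2 (0x35): reg=0x45
After byte 3 (0xEB): reg=0x43
After byte 4 (0xB4): reg=0xCB
After byte 5 (0x6A): reg=0x6E
Register before byte 6: 0x6E
After XOR with byte 0xD1: 0xBF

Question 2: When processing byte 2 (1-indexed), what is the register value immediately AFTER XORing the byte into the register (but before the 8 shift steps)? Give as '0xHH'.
Answer: 0x76

Derivation:
Register before byte 2: 0x43
Byte 2: 0x35
0x43 XOR 0x35 = 0x76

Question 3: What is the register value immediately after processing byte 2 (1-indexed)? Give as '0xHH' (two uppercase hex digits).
After byte 1 (0x04): reg=0x43
After byte 2 (0x35): reg=0x45

Answer: 0x45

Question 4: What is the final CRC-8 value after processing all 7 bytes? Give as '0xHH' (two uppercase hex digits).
After byte 1 (0x04): reg=0x43
After byte 2 (0x35): reg=0x45
After byte 3 (0xEB): reg=0x43
After byte 4 (0xB4): reg=0xCB
After byte 5 (0x6A): reg=0x6E
After byte 6 (0xD1): reg=0x34
After byte 7 (0x9B): reg=0x44

Answer: 0x44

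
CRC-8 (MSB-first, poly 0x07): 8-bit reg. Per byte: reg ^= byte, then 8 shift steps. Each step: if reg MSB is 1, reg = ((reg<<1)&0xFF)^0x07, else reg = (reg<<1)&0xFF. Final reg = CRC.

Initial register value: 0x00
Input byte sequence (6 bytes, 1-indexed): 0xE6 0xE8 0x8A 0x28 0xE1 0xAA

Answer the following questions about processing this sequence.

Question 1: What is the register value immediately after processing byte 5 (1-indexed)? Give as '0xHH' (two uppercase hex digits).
Answer: 0x87

Derivation:
After byte 1 (0xE6): reg=0xBC
After byte 2 (0xE8): reg=0xAB
After byte 3 (0x8A): reg=0xE7
After byte 4 (0x28): reg=0x63
After byte 5 (0xE1): reg=0x87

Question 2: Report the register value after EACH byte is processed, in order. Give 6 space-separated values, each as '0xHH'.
0xBC 0xAB 0xE7 0x63 0x87 0xC3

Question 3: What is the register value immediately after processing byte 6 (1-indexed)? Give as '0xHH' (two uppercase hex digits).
After byte 1 (0xE6): reg=0xBC
After byte 2 (0xE8): reg=0xAB
After byte 3 (0x8A): reg=0xE7
After byte 4 (0x28): reg=0x63
After byte 5 (0xE1): reg=0x87
After byte 6 (0xAA): reg=0xC3

Answer: 0xC3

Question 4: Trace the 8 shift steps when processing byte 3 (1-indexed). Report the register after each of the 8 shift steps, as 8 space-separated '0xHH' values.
Answer: 0x42 0x84 0x0F 0x1E 0x3C 0x78 0xF0 0xE7

Derivation:
After byte 1 (0xE6): reg=0xBC
After byte 2 (0xE8): reg=0xAB
Register before byte 3: 0xAB
After XOR with byte 0x8A: 0x21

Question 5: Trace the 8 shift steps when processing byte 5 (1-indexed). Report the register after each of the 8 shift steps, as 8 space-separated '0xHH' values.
Answer: 0x03 0x06 0x0C 0x18 0x30 0x60 0xC0 0x87

Derivation:
After byte 1 (0xE6): reg=0xBC
After byte 2 (0xE8): reg=0xAB
After byte 3 (0x8A): reg=0xE7
After byte 4 (0x28): reg=0x63
Register before byte 5: 0x63
After XOR with byte 0xE1: 0x82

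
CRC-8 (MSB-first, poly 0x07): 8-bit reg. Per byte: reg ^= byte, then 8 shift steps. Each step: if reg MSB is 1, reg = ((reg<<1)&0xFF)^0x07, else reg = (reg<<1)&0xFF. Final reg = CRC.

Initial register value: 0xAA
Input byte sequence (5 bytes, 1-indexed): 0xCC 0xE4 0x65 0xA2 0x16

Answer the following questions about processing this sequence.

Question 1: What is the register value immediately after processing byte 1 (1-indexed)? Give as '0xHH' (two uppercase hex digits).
After byte 1 (0xCC): reg=0x35

Answer: 0x35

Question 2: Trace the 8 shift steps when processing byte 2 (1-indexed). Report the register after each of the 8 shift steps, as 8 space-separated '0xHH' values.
Answer: 0xA5 0x4D 0x9A 0x33 0x66 0xCC 0x9F 0x39

Derivation:
After byte 1 (0xCC): reg=0x35
Register before byte 2: 0x35
After XOR with byte 0xE4: 0xD1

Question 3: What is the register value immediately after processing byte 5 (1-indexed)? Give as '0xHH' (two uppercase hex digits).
Answer: 0x8E

Derivation:
After byte 1 (0xCC): reg=0x35
After byte 2 (0xE4): reg=0x39
After byte 3 (0x65): reg=0x93
After byte 4 (0xA2): reg=0x97
After byte 5 (0x16): reg=0x8E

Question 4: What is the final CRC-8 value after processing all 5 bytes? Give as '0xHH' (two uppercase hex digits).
After byte 1 (0xCC): reg=0x35
After byte 2 (0xE4): reg=0x39
After byte 3 (0x65): reg=0x93
After byte 4 (0xA2): reg=0x97
After byte 5 (0x16): reg=0x8E

Answer: 0x8E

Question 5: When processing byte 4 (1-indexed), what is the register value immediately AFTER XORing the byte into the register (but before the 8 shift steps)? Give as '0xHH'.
Answer: 0x31

Derivation:
Register before byte 4: 0x93
Byte 4: 0xA2
0x93 XOR 0xA2 = 0x31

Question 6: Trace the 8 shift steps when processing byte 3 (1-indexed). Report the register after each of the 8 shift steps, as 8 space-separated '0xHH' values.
Answer: 0xB8 0x77 0xEE 0xDB 0xB1 0x65 0xCA 0x93

Derivation:
After byte 1 (0xCC): reg=0x35
After byte 2 (0xE4): reg=0x39
Register before byte 3: 0x39
After XOR with byte 0x65: 0x5C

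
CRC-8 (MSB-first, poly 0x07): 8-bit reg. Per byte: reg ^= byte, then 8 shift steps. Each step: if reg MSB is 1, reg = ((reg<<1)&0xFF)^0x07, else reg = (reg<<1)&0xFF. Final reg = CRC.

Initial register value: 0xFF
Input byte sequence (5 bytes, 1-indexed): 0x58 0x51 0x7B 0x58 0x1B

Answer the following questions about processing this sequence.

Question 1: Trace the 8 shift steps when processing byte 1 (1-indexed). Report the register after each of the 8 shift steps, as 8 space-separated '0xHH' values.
Answer: 0x49 0x92 0x23 0x46 0x8C 0x1F 0x3E 0x7C

Derivation:
Register before byte 1: 0xFF
After XOR with byte 0x58: 0xA7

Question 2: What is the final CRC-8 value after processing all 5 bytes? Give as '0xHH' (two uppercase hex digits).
After byte 1 (0x58): reg=0x7C
After byte 2 (0x51): reg=0xC3
After byte 3 (0x7B): reg=0x21
After byte 4 (0x58): reg=0x68
After byte 5 (0x1B): reg=0x5E

Answer: 0x5E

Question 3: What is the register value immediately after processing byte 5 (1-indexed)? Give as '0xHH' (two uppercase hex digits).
Answer: 0x5E

Derivation:
After byte 1 (0x58): reg=0x7C
After byte 2 (0x51): reg=0xC3
After byte 3 (0x7B): reg=0x21
After byte 4 (0x58): reg=0x68
After byte 5 (0x1B): reg=0x5E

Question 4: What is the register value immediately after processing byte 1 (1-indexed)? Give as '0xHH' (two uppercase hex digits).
After byte 1 (0x58): reg=0x7C

Answer: 0x7C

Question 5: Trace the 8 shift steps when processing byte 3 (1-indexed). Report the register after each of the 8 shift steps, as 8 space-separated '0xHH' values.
After byte 1 (0x58): reg=0x7C
After byte 2 (0x51): reg=0xC3
Register before byte 3: 0xC3
After XOR with byte 0x7B: 0xB8

Answer: 0x77 0xEE 0xDB 0xB1 0x65 0xCA 0x93 0x21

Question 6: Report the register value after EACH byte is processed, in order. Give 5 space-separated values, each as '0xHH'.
0x7C 0xC3 0x21 0x68 0x5E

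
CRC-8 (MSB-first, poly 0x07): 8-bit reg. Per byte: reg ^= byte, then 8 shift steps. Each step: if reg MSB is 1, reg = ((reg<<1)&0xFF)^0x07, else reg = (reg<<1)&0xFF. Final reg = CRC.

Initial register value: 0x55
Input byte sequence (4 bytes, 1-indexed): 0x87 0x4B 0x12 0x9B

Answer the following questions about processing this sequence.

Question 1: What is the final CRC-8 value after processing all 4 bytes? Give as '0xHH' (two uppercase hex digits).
After byte 1 (0x87): reg=0x30
After byte 2 (0x4B): reg=0x66
After byte 3 (0x12): reg=0x4B
After byte 4 (0x9B): reg=0x3E

Answer: 0x3E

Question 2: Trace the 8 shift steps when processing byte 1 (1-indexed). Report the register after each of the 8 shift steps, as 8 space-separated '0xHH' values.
Register before byte 1: 0x55
After XOR with byte 0x87: 0xD2

Answer: 0xA3 0x41 0x82 0x03 0x06 0x0C 0x18 0x30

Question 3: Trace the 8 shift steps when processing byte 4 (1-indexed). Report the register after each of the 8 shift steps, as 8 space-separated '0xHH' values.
Answer: 0xA7 0x49 0x92 0x23 0x46 0x8C 0x1F 0x3E

Derivation:
After byte 1 (0x87): reg=0x30
After byte 2 (0x4B): reg=0x66
After byte 3 (0x12): reg=0x4B
Register before byte 4: 0x4B
After XOR with byte 0x9B: 0xD0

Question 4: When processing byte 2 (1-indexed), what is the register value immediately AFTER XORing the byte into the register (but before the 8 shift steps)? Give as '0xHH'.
Register before byte 2: 0x30
Byte 2: 0x4B
0x30 XOR 0x4B = 0x7B

Answer: 0x7B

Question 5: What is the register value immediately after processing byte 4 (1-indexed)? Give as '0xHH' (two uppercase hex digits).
Answer: 0x3E

Derivation:
After byte 1 (0x87): reg=0x30
After byte 2 (0x4B): reg=0x66
After byte 3 (0x12): reg=0x4B
After byte 4 (0x9B): reg=0x3E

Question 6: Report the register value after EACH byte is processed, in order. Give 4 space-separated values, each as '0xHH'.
0x30 0x66 0x4B 0x3E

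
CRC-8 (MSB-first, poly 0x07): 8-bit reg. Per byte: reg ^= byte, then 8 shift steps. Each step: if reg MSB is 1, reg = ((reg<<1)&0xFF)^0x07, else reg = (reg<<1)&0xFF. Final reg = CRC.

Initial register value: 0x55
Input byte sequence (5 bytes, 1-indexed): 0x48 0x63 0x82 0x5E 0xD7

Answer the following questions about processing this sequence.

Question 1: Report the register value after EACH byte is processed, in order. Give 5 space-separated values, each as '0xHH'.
0x53 0x90 0x7E 0xE0 0x85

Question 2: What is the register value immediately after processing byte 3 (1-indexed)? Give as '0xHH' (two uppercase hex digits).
Answer: 0x7E

Derivation:
After byte 1 (0x48): reg=0x53
After byte 2 (0x63): reg=0x90
After byte 3 (0x82): reg=0x7E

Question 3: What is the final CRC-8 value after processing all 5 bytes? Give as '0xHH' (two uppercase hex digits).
After byte 1 (0x48): reg=0x53
After byte 2 (0x63): reg=0x90
After byte 3 (0x82): reg=0x7E
After byte 4 (0x5E): reg=0xE0
After byte 5 (0xD7): reg=0x85

Answer: 0x85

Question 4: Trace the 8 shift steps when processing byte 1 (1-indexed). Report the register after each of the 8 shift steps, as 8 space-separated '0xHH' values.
Answer: 0x3A 0x74 0xE8 0xD7 0xA9 0x55 0xAA 0x53

Derivation:
Register before byte 1: 0x55
After XOR with byte 0x48: 0x1D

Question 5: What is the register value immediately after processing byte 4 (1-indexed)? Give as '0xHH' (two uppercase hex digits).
After byte 1 (0x48): reg=0x53
After byte 2 (0x63): reg=0x90
After byte 3 (0x82): reg=0x7E
After byte 4 (0x5E): reg=0xE0

Answer: 0xE0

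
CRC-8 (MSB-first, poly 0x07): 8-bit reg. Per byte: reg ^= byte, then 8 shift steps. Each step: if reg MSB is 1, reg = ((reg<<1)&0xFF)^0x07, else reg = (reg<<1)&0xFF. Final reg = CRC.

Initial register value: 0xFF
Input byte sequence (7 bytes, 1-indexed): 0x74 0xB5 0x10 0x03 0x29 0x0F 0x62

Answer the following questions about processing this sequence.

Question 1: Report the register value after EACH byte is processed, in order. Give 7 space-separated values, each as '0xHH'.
0xB8 0x23 0x99 0xCF 0xBC 0x10 0x59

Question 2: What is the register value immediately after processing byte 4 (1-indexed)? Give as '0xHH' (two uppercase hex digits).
Answer: 0xCF

Derivation:
After byte 1 (0x74): reg=0xB8
After byte 2 (0xB5): reg=0x23
After byte 3 (0x10): reg=0x99
After byte 4 (0x03): reg=0xCF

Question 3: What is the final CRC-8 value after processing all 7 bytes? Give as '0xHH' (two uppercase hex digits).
After byte 1 (0x74): reg=0xB8
After byte 2 (0xB5): reg=0x23
After byte 3 (0x10): reg=0x99
After byte 4 (0x03): reg=0xCF
After byte 5 (0x29): reg=0xBC
After byte 6 (0x0F): reg=0x10
After byte 7 (0x62): reg=0x59

Answer: 0x59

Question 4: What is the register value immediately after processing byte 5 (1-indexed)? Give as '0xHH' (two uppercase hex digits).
Answer: 0xBC

Derivation:
After byte 1 (0x74): reg=0xB8
After byte 2 (0xB5): reg=0x23
After byte 3 (0x10): reg=0x99
After byte 4 (0x03): reg=0xCF
After byte 5 (0x29): reg=0xBC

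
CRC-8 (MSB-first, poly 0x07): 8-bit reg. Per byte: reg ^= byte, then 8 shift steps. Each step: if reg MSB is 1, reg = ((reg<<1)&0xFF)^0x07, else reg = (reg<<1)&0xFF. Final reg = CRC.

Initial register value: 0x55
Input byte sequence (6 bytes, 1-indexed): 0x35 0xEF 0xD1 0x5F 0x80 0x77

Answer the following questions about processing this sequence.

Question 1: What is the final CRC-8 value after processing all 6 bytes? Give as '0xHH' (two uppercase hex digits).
Answer: 0x0A

Derivation:
After byte 1 (0x35): reg=0x27
After byte 2 (0xEF): reg=0x76
After byte 3 (0xD1): reg=0x7C
After byte 4 (0x5F): reg=0xE9
After byte 5 (0x80): reg=0x18
After byte 6 (0x77): reg=0x0A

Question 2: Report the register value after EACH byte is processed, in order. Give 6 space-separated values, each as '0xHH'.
0x27 0x76 0x7C 0xE9 0x18 0x0A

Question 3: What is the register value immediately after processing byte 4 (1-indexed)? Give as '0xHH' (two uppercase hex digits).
Answer: 0xE9

Derivation:
After byte 1 (0x35): reg=0x27
After byte 2 (0xEF): reg=0x76
After byte 3 (0xD1): reg=0x7C
After byte 4 (0x5F): reg=0xE9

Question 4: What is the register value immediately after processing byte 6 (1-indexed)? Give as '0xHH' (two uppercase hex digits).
After byte 1 (0x35): reg=0x27
After byte 2 (0xEF): reg=0x76
After byte 3 (0xD1): reg=0x7C
After byte 4 (0x5F): reg=0xE9
After byte 5 (0x80): reg=0x18
After byte 6 (0x77): reg=0x0A

Answer: 0x0A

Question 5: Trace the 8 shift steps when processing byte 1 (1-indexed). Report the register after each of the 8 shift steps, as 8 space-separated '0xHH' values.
Answer: 0xC0 0x87 0x09 0x12 0x24 0x48 0x90 0x27

Derivation:
Register before byte 1: 0x55
After XOR with byte 0x35: 0x60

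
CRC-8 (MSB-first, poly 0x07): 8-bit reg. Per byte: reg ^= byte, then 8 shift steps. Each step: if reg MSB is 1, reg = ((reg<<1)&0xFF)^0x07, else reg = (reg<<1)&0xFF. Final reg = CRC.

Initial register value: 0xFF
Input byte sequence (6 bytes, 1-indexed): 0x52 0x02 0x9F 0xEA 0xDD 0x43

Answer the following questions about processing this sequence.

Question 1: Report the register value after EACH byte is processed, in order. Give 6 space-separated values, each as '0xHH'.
0x4A 0xFF 0x27 0x6D 0x19 0x81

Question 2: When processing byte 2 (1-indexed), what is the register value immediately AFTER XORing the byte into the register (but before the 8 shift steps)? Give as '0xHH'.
Register before byte 2: 0x4A
Byte 2: 0x02
0x4A XOR 0x02 = 0x48

Answer: 0x48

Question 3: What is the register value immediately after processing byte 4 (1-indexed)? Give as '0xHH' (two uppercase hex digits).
After byte 1 (0x52): reg=0x4A
After byte 2 (0x02): reg=0xFF
After byte 3 (0x9F): reg=0x27
After byte 4 (0xEA): reg=0x6D

Answer: 0x6D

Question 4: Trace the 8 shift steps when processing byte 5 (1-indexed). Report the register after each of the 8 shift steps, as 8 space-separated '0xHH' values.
After byte 1 (0x52): reg=0x4A
After byte 2 (0x02): reg=0xFF
After byte 3 (0x9F): reg=0x27
After byte 4 (0xEA): reg=0x6D
Register before byte 5: 0x6D
After XOR with byte 0xDD: 0xB0

Answer: 0x67 0xCE 0x9B 0x31 0x62 0xC4 0x8F 0x19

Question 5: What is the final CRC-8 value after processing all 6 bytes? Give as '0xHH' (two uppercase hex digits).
Answer: 0x81

Derivation:
After byte 1 (0x52): reg=0x4A
After byte 2 (0x02): reg=0xFF
After byte 3 (0x9F): reg=0x27
After byte 4 (0xEA): reg=0x6D
After byte 5 (0xDD): reg=0x19
After byte 6 (0x43): reg=0x81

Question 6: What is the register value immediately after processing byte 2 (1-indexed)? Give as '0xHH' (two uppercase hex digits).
After byte 1 (0x52): reg=0x4A
After byte 2 (0x02): reg=0xFF

Answer: 0xFF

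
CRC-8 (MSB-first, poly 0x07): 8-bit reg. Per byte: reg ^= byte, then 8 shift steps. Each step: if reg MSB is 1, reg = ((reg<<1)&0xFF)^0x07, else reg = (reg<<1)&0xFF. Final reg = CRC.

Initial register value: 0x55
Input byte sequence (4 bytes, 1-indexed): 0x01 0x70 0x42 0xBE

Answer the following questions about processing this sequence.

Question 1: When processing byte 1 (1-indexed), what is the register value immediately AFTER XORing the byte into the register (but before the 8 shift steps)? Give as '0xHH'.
Register before byte 1: 0x55
Byte 1: 0x01
0x55 XOR 0x01 = 0x54

Answer: 0x54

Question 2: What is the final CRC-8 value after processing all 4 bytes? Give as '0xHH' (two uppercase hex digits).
Answer: 0x81

Derivation:
After byte 1 (0x01): reg=0xAB
After byte 2 (0x70): reg=0x0F
After byte 3 (0x42): reg=0xE4
After byte 4 (0xBE): reg=0x81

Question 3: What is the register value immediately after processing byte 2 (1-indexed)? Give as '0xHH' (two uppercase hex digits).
After byte 1 (0x01): reg=0xAB
After byte 2 (0x70): reg=0x0F

Answer: 0x0F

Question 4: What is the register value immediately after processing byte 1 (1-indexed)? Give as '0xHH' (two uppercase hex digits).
After byte 1 (0x01): reg=0xAB

Answer: 0xAB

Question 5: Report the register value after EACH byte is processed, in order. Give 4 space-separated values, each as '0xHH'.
0xAB 0x0F 0xE4 0x81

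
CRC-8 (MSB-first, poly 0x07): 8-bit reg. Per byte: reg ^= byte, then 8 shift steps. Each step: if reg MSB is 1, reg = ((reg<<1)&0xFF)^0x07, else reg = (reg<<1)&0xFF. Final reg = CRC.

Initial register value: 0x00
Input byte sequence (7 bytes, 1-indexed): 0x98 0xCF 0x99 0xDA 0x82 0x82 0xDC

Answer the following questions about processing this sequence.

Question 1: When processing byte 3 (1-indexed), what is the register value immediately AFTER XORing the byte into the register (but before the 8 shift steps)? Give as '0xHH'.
Register before byte 3: 0x2A
Byte 3: 0x99
0x2A XOR 0x99 = 0xB3

Answer: 0xB3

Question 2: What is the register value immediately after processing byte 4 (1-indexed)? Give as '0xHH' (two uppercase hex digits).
After byte 1 (0x98): reg=0xC1
After byte 2 (0xCF): reg=0x2A
After byte 3 (0x99): reg=0x10
After byte 4 (0xDA): reg=0x78

Answer: 0x78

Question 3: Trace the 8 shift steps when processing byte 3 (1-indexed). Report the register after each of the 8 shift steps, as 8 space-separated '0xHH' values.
Answer: 0x61 0xC2 0x83 0x01 0x02 0x04 0x08 0x10

Derivation:
After byte 1 (0x98): reg=0xC1
After byte 2 (0xCF): reg=0x2A
Register before byte 3: 0x2A
After XOR with byte 0x99: 0xB3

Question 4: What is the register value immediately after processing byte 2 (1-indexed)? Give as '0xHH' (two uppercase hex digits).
After byte 1 (0x98): reg=0xC1
After byte 2 (0xCF): reg=0x2A

Answer: 0x2A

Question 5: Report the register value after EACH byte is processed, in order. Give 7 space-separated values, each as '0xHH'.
0xC1 0x2A 0x10 0x78 0xE8 0x11 0x6D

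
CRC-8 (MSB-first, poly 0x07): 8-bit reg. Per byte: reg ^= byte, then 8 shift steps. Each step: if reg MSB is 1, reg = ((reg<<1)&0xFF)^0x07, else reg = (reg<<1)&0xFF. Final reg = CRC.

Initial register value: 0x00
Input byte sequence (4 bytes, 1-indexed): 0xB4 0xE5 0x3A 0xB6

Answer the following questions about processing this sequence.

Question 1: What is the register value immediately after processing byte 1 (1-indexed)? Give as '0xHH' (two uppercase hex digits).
Answer: 0x05

Derivation:
After byte 1 (0xB4): reg=0x05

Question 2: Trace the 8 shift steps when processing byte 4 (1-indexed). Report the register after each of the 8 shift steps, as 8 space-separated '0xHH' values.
Answer: 0xA6 0x4B 0x96 0x2B 0x56 0xAC 0x5F 0xBE

Derivation:
After byte 1 (0xB4): reg=0x05
After byte 2 (0xE5): reg=0xAE
After byte 3 (0x3A): reg=0xE5
Register before byte 4: 0xE5
After XOR with byte 0xB6: 0x53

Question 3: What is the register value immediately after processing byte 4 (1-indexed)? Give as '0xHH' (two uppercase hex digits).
After byte 1 (0xB4): reg=0x05
After byte 2 (0xE5): reg=0xAE
After byte 3 (0x3A): reg=0xE5
After byte 4 (0xB6): reg=0xBE

Answer: 0xBE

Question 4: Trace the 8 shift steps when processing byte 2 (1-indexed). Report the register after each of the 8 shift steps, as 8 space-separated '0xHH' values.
After byte 1 (0xB4): reg=0x05
Register before byte 2: 0x05
After XOR with byte 0xE5: 0xE0

Answer: 0xC7 0x89 0x15 0x2A 0x54 0xA8 0x57 0xAE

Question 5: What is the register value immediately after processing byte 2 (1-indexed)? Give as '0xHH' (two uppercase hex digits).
After byte 1 (0xB4): reg=0x05
After byte 2 (0xE5): reg=0xAE

Answer: 0xAE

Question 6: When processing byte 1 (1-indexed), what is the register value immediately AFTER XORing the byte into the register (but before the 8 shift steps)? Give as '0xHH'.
Answer: 0xB4

Derivation:
Register before byte 1: 0x00
Byte 1: 0xB4
0x00 XOR 0xB4 = 0xB4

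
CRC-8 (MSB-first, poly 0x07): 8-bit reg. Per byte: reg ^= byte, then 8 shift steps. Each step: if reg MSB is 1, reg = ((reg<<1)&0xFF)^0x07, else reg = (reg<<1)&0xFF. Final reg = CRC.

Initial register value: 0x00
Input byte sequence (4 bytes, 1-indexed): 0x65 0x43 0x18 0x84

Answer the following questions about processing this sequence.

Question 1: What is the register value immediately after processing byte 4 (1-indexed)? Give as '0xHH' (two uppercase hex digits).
Answer: 0x4A

Derivation:
After byte 1 (0x65): reg=0x3C
After byte 2 (0x43): reg=0x7A
After byte 3 (0x18): reg=0x29
After byte 4 (0x84): reg=0x4A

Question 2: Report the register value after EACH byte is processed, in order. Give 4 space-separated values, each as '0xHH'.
0x3C 0x7A 0x29 0x4A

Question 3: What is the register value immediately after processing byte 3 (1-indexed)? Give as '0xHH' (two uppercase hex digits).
After byte 1 (0x65): reg=0x3C
After byte 2 (0x43): reg=0x7A
After byte 3 (0x18): reg=0x29

Answer: 0x29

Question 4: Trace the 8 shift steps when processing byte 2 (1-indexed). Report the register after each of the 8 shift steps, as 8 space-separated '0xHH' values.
After byte 1 (0x65): reg=0x3C
Register before byte 2: 0x3C
After XOR with byte 0x43: 0x7F

Answer: 0xFE 0xFB 0xF1 0xE5 0xCD 0x9D 0x3D 0x7A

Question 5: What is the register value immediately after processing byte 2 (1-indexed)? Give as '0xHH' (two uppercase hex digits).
Answer: 0x7A

Derivation:
After byte 1 (0x65): reg=0x3C
After byte 2 (0x43): reg=0x7A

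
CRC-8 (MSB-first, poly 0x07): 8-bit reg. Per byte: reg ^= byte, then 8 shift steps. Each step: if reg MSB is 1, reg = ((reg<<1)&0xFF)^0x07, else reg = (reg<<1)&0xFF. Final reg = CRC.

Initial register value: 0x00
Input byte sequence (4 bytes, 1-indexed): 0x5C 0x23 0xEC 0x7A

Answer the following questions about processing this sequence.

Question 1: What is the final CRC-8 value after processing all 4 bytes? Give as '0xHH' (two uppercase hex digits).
Answer: 0x34

Derivation:
After byte 1 (0x5C): reg=0x93
After byte 2 (0x23): reg=0x19
After byte 3 (0xEC): reg=0xC5
After byte 4 (0x7A): reg=0x34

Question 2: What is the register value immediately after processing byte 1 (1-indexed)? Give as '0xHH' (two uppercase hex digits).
After byte 1 (0x5C): reg=0x93

Answer: 0x93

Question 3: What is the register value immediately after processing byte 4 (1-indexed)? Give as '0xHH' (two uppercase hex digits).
After byte 1 (0x5C): reg=0x93
After byte 2 (0x23): reg=0x19
After byte 3 (0xEC): reg=0xC5
After byte 4 (0x7A): reg=0x34

Answer: 0x34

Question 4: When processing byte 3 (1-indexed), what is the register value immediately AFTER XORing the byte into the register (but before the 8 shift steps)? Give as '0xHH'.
Answer: 0xF5

Derivation:
Register before byte 3: 0x19
Byte 3: 0xEC
0x19 XOR 0xEC = 0xF5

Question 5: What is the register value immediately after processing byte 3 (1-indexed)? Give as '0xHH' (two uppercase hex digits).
After byte 1 (0x5C): reg=0x93
After byte 2 (0x23): reg=0x19
After byte 3 (0xEC): reg=0xC5

Answer: 0xC5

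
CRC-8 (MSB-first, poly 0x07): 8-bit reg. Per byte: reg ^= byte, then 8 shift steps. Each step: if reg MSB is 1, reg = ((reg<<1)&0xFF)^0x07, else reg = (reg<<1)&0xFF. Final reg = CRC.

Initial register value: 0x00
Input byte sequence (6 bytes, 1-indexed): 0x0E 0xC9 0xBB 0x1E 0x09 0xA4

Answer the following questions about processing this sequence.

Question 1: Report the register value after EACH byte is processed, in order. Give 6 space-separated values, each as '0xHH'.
0x2A 0xA7 0x54 0xF1 0xE6 0xC9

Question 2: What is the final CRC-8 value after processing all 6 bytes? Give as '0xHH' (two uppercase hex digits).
Answer: 0xC9

Derivation:
After byte 1 (0x0E): reg=0x2A
After byte 2 (0xC9): reg=0xA7
After byte 3 (0xBB): reg=0x54
After byte 4 (0x1E): reg=0xF1
After byte 5 (0x09): reg=0xE6
After byte 6 (0xA4): reg=0xC9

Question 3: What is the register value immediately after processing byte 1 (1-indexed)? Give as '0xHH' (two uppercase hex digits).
After byte 1 (0x0E): reg=0x2A

Answer: 0x2A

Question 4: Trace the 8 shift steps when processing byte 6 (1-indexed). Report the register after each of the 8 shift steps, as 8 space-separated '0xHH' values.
After byte 1 (0x0E): reg=0x2A
After byte 2 (0xC9): reg=0xA7
After byte 3 (0xBB): reg=0x54
After byte 4 (0x1E): reg=0xF1
After byte 5 (0x09): reg=0xE6
Register before byte 6: 0xE6
After XOR with byte 0xA4: 0x42

Answer: 0x84 0x0F 0x1E 0x3C 0x78 0xF0 0xE7 0xC9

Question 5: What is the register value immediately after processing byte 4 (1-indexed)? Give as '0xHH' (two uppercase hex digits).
After byte 1 (0x0E): reg=0x2A
After byte 2 (0xC9): reg=0xA7
After byte 3 (0xBB): reg=0x54
After byte 4 (0x1E): reg=0xF1

Answer: 0xF1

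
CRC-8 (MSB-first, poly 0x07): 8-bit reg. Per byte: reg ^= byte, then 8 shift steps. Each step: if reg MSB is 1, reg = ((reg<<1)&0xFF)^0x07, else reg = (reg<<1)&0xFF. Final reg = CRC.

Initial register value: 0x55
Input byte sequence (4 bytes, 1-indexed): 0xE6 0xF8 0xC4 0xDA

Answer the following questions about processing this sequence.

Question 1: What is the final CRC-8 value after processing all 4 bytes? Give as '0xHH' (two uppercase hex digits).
After byte 1 (0xE6): reg=0x10
After byte 2 (0xF8): reg=0x96
After byte 3 (0xC4): reg=0xB9
After byte 4 (0xDA): reg=0x2E

Answer: 0x2E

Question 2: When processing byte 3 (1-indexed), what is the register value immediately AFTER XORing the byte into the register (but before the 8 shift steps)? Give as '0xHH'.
Answer: 0x52

Derivation:
Register before byte 3: 0x96
Byte 3: 0xC4
0x96 XOR 0xC4 = 0x52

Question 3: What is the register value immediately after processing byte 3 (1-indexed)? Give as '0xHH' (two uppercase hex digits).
After byte 1 (0xE6): reg=0x10
After byte 2 (0xF8): reg=0x96
After byte 3 (0xC4): reg=0xB9

Answer: 0xB9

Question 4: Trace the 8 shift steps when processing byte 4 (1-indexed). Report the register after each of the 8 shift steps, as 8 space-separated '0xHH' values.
Answer: 0xC6 0x8B 0x11 0x22 0x44 0x88 0x17 0x2E

Derivation:
After byte 1 (0xE6): reg=0x10
After byte 2 (0xF8): reg=0x96
After byte 3 (0xC4): reg=0xB9
Register before byte 4: 0xB9
After XOR with byte 0xDA: 0x63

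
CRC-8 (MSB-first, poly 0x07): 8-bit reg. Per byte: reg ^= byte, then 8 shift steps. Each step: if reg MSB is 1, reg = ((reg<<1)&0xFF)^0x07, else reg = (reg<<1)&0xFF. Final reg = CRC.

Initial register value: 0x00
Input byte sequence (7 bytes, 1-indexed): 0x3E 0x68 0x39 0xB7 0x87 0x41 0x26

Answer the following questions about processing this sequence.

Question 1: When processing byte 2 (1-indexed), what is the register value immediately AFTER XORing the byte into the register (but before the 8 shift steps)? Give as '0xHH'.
Register before byte 2: 0xBA
Byte 2: 0x68
0xBA XOR 0x68 = 0xD2

Answer: 0xD2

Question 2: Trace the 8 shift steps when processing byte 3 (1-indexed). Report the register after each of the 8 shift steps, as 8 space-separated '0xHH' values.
After byte 1 (0x3E): reg=0xBA
After byte 2 (0x68): reg=0x30
Register before byte 3: 0x30
After XOR with byte 0x39: 0x09

Answer: 0x12 0x24 0x48 0x90 0x27 0x4E 0x9C 0x3F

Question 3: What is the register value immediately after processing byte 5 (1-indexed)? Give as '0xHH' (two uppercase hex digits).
Answer: 0x82

Derivation:
After byte 1 (0x3E): reg=0xBA
After byte 2 (0x68): reg=0x30
After byte 3 (0x39): reg=0x3F
After byte 4 (0xB7): reg=0xB1
After byte 5 (0x87): reg=0x82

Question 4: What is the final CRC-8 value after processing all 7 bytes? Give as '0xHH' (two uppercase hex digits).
After byte 1 (0x3E): reg=0xBA
After byte 2 (0x68): reg=0x30
After byte 3 (0x39): reg=0x3F
After byte 4 (0xB7): reg=0xB1
After byte 5 (0x87): reg=0x82
After byte 6 (0x41): reg=0x47
After byte 7 (0x26): reg=0x20

Answer: 0x20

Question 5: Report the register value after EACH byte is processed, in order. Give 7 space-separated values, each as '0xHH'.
0xBA 0x30 0x3F 0xB1 0x82 0x47 0x20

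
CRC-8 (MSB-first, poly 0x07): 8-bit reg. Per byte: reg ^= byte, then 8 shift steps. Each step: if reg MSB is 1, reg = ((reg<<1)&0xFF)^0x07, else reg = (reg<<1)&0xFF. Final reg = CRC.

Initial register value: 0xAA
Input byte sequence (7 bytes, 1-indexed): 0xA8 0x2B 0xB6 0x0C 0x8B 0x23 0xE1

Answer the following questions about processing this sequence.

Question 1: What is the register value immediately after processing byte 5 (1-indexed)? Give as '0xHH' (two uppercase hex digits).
After byte 1 (0xA8): reg=0x0E
After byte 2 (0x2B): reg=0xFB
After byte 3 (0xB6): reg=0xE4
After byte 4 (0x0C): reg=0x96
After byte 5 (0x8B): reg=0x53

Answer: 0x53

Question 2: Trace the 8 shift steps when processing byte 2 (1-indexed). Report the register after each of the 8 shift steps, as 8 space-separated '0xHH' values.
Answer: 0x4A 0x94 0x2F 0x5E 0xBC 0x7F 0xFE 0xFB

Derivation:
After byte 1 (0xA8): reg=0x0E
Register before byte 2: 0x0E
After XOR with byte 0x2B: 0x25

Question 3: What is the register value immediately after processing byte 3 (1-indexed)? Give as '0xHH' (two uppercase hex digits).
Answer: 0xE4

Derivation:
After byte 1 (0xA8): reg=0x0E
After byte 2 (0x2B): reg=0xFB
After byte 3 (0xB6): reg=0xE4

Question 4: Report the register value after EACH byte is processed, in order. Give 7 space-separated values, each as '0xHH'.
0x0E 0xFB 0xE4 0x96 0x53 0x57 0x0B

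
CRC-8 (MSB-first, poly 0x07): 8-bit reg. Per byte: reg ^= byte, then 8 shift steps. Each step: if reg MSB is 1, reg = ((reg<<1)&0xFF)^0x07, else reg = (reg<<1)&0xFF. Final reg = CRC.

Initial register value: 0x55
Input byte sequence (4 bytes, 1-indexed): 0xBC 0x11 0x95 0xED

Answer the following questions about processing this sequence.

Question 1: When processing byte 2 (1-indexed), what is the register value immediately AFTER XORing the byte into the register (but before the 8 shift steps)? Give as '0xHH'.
Register before byte 2: 0x91
Byte 2: 0x11
0x91 XOR 0x11 = 0x80

Answer: 0x80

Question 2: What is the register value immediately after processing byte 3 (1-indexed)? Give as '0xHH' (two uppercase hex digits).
After byte 1 (0xBC): reg=0x91
After byte 2 (0x11): reg=0x89
After byte 3 (0x95): reg=0x54

Answer: 0x54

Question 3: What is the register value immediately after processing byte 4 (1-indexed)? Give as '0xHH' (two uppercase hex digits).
After byte 1 (0xBC): reg=0x91
After byte 2 (0x11): reg=0x89
After byte 3 (0x95): reg=0x54
After byte 4 (0xED): reg=0x26

Answer: 0x26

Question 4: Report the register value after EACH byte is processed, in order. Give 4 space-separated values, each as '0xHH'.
0x91 0x89 0x54 0x26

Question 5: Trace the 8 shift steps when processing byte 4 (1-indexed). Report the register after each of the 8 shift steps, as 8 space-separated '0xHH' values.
After byte 1 (0xBC): reg=0x91
After byte 2 (0x11): reg=0x89
After byte 3 (0x95): reg=0x54
Register before byte 4: 0x54
After XOR with byte 0xED: 0xB9

Answer: 0x75 0xEA 0xD3 0xA1 0x45 0x8A 0x13 0x26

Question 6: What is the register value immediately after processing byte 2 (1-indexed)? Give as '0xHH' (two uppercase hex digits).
Answer: 0x89

Derivation:
After byte 1 (0xBC): reg=0x91
After byte 2 (0x11): reg=0x89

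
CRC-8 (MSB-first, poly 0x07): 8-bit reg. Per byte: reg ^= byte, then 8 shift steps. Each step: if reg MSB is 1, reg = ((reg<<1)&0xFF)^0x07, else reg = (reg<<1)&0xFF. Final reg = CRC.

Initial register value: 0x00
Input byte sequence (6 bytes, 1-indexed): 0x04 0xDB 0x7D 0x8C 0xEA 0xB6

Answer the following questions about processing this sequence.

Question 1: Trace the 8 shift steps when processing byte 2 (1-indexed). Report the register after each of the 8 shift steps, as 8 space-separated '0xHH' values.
After byte 1 (0x04): reg=0x1C
Register before byte 2: 0x1C
After XOR with byte 0xDB: 0xC7

Answer: 0x89 0x15 0x2A 0x54 0xA8 0x57 0xAE 0x5B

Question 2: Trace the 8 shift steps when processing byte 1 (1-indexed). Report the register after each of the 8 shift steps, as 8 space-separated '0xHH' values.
Register before byte 1: 0x00
After XOR with byte 0x04: 0x04

Answer: 0x08 0x10 0x20 0x40 0x80 0x07 0x0E 0x1C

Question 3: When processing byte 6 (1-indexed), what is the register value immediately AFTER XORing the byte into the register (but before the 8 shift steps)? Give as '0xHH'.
Answer: 0x5A

Derivation:
Register before byte 6: 0xEC
Byte 6: 0xB6
0xEC XOR 0xB6 = 0x5A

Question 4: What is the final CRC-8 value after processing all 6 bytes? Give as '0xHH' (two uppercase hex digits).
After byte 1 (0x04): reg=0x1C
After byte 2 (0xDB): reg=0x5B
After byte 3 (0x7D): reg=0xF2
After byte 4 (0x8C): reg=0x7D
After byte 5 (0xEA): reg=0xEC
After byte 6 (0xB6): reg=0x81

Answer: 0x81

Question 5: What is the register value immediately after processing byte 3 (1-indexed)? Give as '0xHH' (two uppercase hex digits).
After byte 1 (0x04): reg=0x1C
After byte 2 (0xDB): reg=0x5B
After byte 3 (0x7D): reg=0xF2

Answer: 0xF2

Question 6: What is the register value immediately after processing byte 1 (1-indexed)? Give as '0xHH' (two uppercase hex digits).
Answer: 0x1C

Derivation:
After byte 1 (0x04): reg=0x1C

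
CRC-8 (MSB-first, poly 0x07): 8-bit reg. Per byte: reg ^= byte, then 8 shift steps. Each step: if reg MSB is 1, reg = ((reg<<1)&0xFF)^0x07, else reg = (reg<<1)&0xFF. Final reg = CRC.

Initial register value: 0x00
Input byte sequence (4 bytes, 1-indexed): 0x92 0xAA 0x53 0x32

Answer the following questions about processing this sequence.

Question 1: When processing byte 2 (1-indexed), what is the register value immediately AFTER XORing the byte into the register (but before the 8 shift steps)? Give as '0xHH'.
Answer: 0x5D

Derivation:
Register before byte 2: 0xF7
Byte 2: 0xAA
0xF7 XOR 0xAA = 0x5D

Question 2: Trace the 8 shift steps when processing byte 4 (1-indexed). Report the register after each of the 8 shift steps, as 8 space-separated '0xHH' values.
After byte 1 (0x92): reg=0xF7
After byte 2 (0xAA): reg=0x94
After byte 3 (0x53): reg=0x5B
Register before byte 4: 0x5B
After XOR with byte 0x32: 0x69

Answer: 0xD2 0xA3 0x41 0x82 0x03 0x06 0x0C 0x18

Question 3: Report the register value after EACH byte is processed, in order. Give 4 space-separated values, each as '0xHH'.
0xF7 0x94 0x5B 0x18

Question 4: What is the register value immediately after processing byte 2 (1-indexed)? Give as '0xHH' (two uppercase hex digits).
Answer: 0x94

Derivation:
After byte 1 (0x92): reg=0xF7
After byte 2 (0xAA): reg=0x94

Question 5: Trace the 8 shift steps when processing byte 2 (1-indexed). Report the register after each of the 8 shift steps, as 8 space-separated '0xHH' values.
Answer: 0xBA 0x73 0xE6 0xCB 0x91 0x25 0x4A 0x94

Derivation:
After byte 1 (0x92): reg=0xF7
Register before byte 2: 0xF7
After XOR with byte 0xAA: 0x5D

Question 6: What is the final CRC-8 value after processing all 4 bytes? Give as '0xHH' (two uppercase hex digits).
Answer: 0x18

Derivation:
After byte 1 (0x92): reg=0xF7
After byte 2 (0xAA): reg=0x94
After byte 3 (0x53): reg=0x5B
After byte 4 (0x32): reg=0x18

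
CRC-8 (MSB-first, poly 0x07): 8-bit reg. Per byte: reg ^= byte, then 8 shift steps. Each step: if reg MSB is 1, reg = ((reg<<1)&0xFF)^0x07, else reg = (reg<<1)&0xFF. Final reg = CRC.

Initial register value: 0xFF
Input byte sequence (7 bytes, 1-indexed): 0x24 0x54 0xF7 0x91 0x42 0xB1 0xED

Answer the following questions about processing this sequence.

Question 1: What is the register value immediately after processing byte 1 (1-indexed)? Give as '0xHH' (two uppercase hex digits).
Answer: 0x0F

Derivation:
After byte 1 (0x24): reg=0x0F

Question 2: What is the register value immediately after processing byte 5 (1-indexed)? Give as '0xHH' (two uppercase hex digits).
After byte 1 (0x24): reg=0x0F
After byte 2 (0x54): reg=0x86
After byte 3 (0xF7): reg=0x50
After byte 4 (0x91): reg=0x49
After byte 5 (0x42): reg=0x31

Answer: 0x31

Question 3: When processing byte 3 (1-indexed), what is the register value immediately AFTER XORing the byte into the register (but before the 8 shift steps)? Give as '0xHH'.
Answer: 0x71

Derivation:
Register before byte 3: 0x86
Byte 3: 0xF7
0x86 XOR 0xF7 = 0x71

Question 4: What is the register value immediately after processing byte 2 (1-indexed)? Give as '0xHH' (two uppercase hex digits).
Answer: 0x86

Derivation:
After byte 1 (0x24): reg=0x0F
After byte 2 (0x54): reg=0x86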